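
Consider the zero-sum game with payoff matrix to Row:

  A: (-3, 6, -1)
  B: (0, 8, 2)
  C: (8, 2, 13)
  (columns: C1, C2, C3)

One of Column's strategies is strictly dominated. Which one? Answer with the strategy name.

C3

C1 holds Row's payoff strictly below C3 in every row: -3 < -1, 0 < 2, 8 < 13.
So C3 is strictly dominated for Column.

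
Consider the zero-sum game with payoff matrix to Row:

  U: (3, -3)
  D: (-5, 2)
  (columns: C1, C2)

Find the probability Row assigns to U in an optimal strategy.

Row minima: U → -3, D → -5; maximin = -3.
Column maxima: C1 → 3, C2 → 2; minimax = 2.
-3 ≠ 2, so there is no saddle point; optimal play is mixed.
Let Row play U with probability p. Expected payoff against C1: 3p + (-5)(1−p) = 8p − 5; against C2: (-3)p + 2(1−p) = −5p + 2.
Setting these equal: 8p − 5 = −5p + 2 ⇒ 13p = 7 ⇒ p = 7/13, and the value is (8)·(7/13) − 5 = -9/13.
For Column: with q = P(C1), equating U's and D's payoffs gives 6q − 3 = −7q + 2 ⇒ q = 5/13.

7/13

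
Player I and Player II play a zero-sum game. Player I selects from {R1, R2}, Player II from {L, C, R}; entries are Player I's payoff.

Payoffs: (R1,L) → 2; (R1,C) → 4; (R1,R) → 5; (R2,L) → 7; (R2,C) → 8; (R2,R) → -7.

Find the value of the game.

Row minima: R1 → 2, R2 → -7; maximin = 2.
Column maxima: L → 7, C → 8, R → 5; minimax = 5.
2 ≠ 5, so there is no saddle point; optimal play is mixed.
C is strictly dominated by L (it gives Player I strictly more in every row), so Player II never plays it.
On the remaining 2×2 (R1, R2 vs L, R):
Let Player I play R1 with probability p. Expected payoff against L: 2p + 7(1−p) = −5p + 7; against R: 5p + (-7)(1−p) = 12p − 7.
Setting these equal: −5p + 7 = 12p − 7 ⇒ −17p = -14 ⇒ p = 14/17, and the value is (-5)·(14/17) + 7 = 49/17.
For Player II: with q = P(L), equating R1's and R2's payoffs gives −3q + 5 = 14q − 7 ⇒ q = 12/17.

49/17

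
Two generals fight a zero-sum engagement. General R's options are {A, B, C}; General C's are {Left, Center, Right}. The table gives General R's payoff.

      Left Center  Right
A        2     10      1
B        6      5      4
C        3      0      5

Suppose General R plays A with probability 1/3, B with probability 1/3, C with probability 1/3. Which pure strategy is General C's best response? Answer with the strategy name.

If General C plays Left, General R's expected payoff is (1/3)·2 + (1/3)·6 + (1/3)·3 = 11/3.
If General C plays Center, General R's expected payoff is (1/3)·10 + (1/3)·5 + (1/3)·0 = 5.
If General C plays Right, General R's expected payoff is (1/3)·1 + (1/3)·4 + (1/3)·5 = 10/3.
General C minimizes General R's payoff; the smallest is 10/3, so the best response is Right.

Right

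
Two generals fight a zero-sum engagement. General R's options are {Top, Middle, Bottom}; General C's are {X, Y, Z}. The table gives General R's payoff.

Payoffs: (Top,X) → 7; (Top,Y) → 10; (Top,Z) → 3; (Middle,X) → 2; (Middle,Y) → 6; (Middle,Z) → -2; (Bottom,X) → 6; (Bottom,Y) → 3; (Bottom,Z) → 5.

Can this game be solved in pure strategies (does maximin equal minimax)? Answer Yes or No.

No

Row minima: Top → 3, Middle → -2, Bottom → 3; maximin = 3.
Column maxima: X → 7, Y → 10, Z → 5; minimax = 5.
3 ≠ 5, so no pure-strategy equilibrium exists.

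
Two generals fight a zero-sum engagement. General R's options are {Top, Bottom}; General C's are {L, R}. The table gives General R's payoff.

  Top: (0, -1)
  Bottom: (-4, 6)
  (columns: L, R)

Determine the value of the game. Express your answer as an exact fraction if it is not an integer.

Row minima: Top → -1, Bottom → -4; maximin = -1.
Column maxima: L → 0, R → 6; minimax = 0.
-1 ≠ 0, so there is no saddle point; optimal play is mixed.
Let General R play Top with probability p. Expected payoff against L: 0p + (-4)(1−p) = 4p − 4; against R: (-1)p + 6(1−p) = −7p + 6.
Setting these equal: 4p − 4 = −7p + 6 ⇒ 11p = 10 ⇒ p = 10/11, and the value is (4)·(10/11) − 4 = -4/11.
For General C: with q = P(L), equating Top's and Bottom's payoffs gives q − 1 = −10q + 6 ⇒ q = 7/11.

-4/11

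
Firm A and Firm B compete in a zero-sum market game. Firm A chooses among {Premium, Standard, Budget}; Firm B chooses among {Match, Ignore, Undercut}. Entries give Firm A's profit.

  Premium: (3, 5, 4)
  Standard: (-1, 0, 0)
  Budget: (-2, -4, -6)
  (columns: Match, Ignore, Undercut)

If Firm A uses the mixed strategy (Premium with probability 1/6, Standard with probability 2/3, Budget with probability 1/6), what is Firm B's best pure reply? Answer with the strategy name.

If Firm B plays Match, Firm A's expected payoff is (1/6)·3 + (2/3)·(-1) + (1/6)·(-2) = -1/2.
If Firm B plays Ignore, Firm A's expected payoff is (1/6)·5 + (2/3)·0 + (1/6)·(-4) = 1/6.
If Firm B plays Undercut, Firm A's expected payoff is (1/6)·4 + (2/3)·0 + (1/6)·(-6) = -1/3.
Firm B minimizes Firm A's payoff; the smallest is -1/2, so the best response is Match.

Match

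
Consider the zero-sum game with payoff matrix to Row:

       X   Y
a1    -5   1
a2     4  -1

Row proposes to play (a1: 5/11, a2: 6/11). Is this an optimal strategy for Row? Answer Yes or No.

Yes

Against X this mix gives (5/11)·(-5) + (6/11)·4 = -1/11.
Against Y this mix gives (5/11)·1 + (6/11)·(-1) = -1/11.
All of Column's active replies (X, Y) yield -1/11, and no column does worse for Row. The mix makes Column indifferent and guarantees -1/11, so it is optimal.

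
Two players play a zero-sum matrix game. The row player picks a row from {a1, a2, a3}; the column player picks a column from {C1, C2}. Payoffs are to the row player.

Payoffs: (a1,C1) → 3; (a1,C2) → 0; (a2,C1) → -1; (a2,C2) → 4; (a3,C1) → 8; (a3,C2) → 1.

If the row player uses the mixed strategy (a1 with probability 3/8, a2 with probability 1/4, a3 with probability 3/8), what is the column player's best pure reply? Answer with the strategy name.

If the column player plays C1, the row player's expected payoff is (3/8)·3 + (1/4)·(-1) + (3/8)·8 = 31/8.
If the column player plays C2, the row player's expected payoff is (3/8)·0 + (1/4)·4 + (3/8)·1 = 11/8.
The column player minimizes the row player's payoff; the smallest is 11/8, so the best response is C2.

C2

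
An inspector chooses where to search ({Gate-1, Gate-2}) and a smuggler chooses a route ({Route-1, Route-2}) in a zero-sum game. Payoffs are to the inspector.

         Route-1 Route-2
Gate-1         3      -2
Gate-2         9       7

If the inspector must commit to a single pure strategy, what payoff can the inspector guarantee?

7

Row minima: Gate-1 → -2, Gate-2 → 7.
The best of these is 7.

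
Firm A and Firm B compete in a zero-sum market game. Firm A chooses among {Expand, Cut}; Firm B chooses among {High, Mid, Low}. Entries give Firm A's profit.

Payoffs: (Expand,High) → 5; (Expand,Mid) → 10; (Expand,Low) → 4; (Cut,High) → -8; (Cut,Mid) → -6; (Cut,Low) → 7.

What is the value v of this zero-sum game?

Row minima: Expand → 4, Cut → -8; maximin = 4.
Column maxima: High → 5, Mid → 10, Low → 7; minimax = 5.
4 ≠ 5, so there is no saddle point; optimal play is mixed.
Mid is strictly dominated by High (it gives Firm A strictly more in every row), so Firm B never plays it.
On the remaining 2×2 (Expand, Cut vs High, Low):
Let Firm A play Expand with probability p. Expected payoff against High: 5p + (-8)(1−p) = 13p − 8; against Low: 4p + 7(1−p) = −3p + 7.
Setting these equal: 13p − 8 = −3p + 7 ⇒ 16p = 15 ⇒ p = 15/16, and the value is (13)·(15/16) − 8 = 67/16.
For Firm B: with q = P(High), equating Expand's and Cut's payoffs gives q + 4 = −15q + 7 ⇒ q = 3/16.

67/16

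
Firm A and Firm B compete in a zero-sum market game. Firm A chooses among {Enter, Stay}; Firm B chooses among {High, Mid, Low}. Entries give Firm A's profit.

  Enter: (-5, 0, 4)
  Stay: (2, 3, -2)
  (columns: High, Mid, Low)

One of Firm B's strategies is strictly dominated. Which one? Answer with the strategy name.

Mid

High holds Firm A's payoff strictly below Mid in every row: -5 < 0, 2 < 3.
So Mid is strictly dominated for Firm B.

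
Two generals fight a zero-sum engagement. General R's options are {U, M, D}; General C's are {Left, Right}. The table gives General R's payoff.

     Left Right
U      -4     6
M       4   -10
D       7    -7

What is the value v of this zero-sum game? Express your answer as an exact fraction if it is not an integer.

7/12

Row minima: U → -4, M → -10, D → -7; maximin = -4.
Column maxima: Left → 7, Right → 6; minimax = 6.
-4 ≠ 6, so there is no saddle point; optimal play is mixed.
M is strictly dominated by D, so General R never plays it.
On the remaining 2×2 (U, D vs Left, Right):
Let General R play U with probability p. Expected payoff against Left: (-4)p + 7(1−p) = −11p + 7; against Right: 6p + (-7)(1−p) = 13p − 7.
Setting these equal: −11p + 7 = 13p − 7 ⇒ −24p = -14 ⇒ p = 7/12, and the value is (-11)·(7/12) + 7 = 7/12.
For General C: with q = P(Left), equating U's and D's payoffs gives −10q + 6 = 14q − 7 ⇒ q = 13/24.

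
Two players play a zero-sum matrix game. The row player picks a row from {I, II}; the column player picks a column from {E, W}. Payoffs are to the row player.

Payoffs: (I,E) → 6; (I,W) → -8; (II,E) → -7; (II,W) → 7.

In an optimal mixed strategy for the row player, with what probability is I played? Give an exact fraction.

1/2

Row minima: I → -8, II → -7; maximin = -7.
Column maxima: E → 6, W → 7; minimax = 6.
-7 ≠ 6, so there is no saddle point; optimal play is mixed.
Let the row player play I with probability p. Expected payoff against E: 6p + (-7)(1−p) = 13p − 7; against W: (-8)p + 7(1−p) = −15p + 7.
Setting these equal: 13p − 7 = −15p + 7 ⇒ 28p = 14 ⇒ p = 1/2, and the value is (13)·(1/2) − 7 = -1/2.
For the column player: with q = P(E), equating I's and II's payoffs gives 14q − 8 = −14q + 7 ⇒ q = 15/28.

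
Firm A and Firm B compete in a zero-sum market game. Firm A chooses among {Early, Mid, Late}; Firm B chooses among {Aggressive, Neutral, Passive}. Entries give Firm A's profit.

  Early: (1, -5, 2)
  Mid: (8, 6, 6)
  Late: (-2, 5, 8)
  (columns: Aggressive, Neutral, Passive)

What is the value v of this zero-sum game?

Row minima: Early → -5, Mid → 6, Late → -2; maximin = 6.
Column maxima: Aggressive → 8, Neutral → 6, Passive → 8; minimax = 6.
Since maximin = minimax = 6, there is a saddle point and the value is 6.

6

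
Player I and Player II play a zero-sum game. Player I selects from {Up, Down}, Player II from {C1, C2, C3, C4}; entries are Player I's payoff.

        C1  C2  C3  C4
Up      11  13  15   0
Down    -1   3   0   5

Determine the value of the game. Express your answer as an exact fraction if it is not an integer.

55/17

Row minima: Up → 0, Down → -1; maximin = 0.
Column maxima: C1 → 11, C2 → 13, C3 → 15, C4 → 5; minimax = 5.
0 ≠ 5, so there is no saddle point; optimal play is mixed.
C2 is strictly dominated by C1 (it gives Player I strictly more in every row), so Player II never plays it.
C3 is strictly dominated by C1 (it gives Player I strictly more in every row), so Player II never plays it.
On the remaining 2×2 (Up, Down vs C1, C4):
Let Player I play Up with probability p. Expected payoff against C1: 11p + (-1)(1−p) = 12p − 1; against C4: 0p + 5(1−p) = −5p + 5.
Setting these equal: 12p − 1 = −5p + 5 ⇒ 17p = 6 ⇒ p = 6/17, and the value is (12)·(6/17) − 1 = 55/17.
For Player II: with q = P(C1), equating Up's and Down's payoffs gives 11q = −6q + 5 ⇒ q = 5/17.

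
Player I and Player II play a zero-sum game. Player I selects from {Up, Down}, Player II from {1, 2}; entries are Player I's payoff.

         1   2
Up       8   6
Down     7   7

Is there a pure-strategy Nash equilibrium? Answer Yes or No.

Yes

Row minima: Up → 6, Down → 7; maximin = 7.
Column maxima: 1 → 8, 2 → 7; minimax = 7.
maximin = minimax = 7, so a saddle point exists.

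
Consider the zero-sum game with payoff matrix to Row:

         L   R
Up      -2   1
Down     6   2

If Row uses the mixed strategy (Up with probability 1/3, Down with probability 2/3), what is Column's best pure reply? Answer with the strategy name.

R

If Column plays L, Row's expected payoff is (1/3)·(-2) + (2/3)·6 = 10/3.
If Column plays R, Row's expected payoff is (1/3)·1 + (2/3)·2 = 5/3.
Column minimizes Row's payoff; the smallest is 5/3, so the best response is R.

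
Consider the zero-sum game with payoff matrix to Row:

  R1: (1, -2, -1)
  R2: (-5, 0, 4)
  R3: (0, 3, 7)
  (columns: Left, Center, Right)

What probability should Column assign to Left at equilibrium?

Row minima: R1 → -2, R2 → -5, R3 → 0; maximin = 0.
Column maxima: Left → 1, Center → 3, Right → 7; minimax = 1.
0 ≠ 1, so there is no saddle point; optimal play is mixed.
R2 is strictly dominated by R3, so Row never plays it.
Right is strictly dominated by Center (it gives Row strictly more in every row), so Column never plays it.
On the remaining 2×2 (R1, R3 vs Left, Center):
Let Row play R1 with probability p. Expected payoff against Left: 1p + 0(1−p) = p; against Center: (-2)p + 3(1−p) = −5p + 3.
Setting these equal: p = −5p + 3 ⇒ 6p = 3 ⇒ p = 1/2, and the value is (1)·(1/2) = 1/2.
For Column: with q = P(Left), equating R1's and R3's payoffs gives 3q − 2 = −3q + 3 ⇒ q = 5/6.

5/6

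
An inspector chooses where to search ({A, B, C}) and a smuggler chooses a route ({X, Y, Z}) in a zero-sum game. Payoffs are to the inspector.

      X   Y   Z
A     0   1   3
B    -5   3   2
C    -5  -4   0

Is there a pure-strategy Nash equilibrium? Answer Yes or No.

Yes

Row minima: A → 0, B → -5, C → -5; maximin = 0.
Column maxima: X → 0, Y → 3, Z → 3; minimax = 0.
maximin = minimax = 0, so a saddle point exists.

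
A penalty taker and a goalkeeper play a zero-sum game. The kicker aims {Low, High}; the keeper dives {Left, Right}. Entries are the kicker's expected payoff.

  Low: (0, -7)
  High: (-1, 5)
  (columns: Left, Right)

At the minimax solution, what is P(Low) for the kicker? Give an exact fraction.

Row minima: Low → -7, High → -1; maximin = -1.
Column maxima: Left → 0, Right → 5; minimax = 0.
-1 ≠ 0, so there is no saddle point; optimal play is mixed.
Let the kicker play Low with probability p. Expected payoff against Left: 0p + (-1)(1−p) = p − 1; against Right: (-7)p + 5(1−p) = −12p + 5.
Setting these equal: p − 1 = −12p + 5 ⇒ 13p = 6 ⇒ p = 6/13, and the value is (1)·(6/13) − 1 = -7/13.
For the keeper: with q = P(Left), equating Low's and High's payoffs gives 7q − 7 = −6q + 5 ⇒ q = 12/13.

6/13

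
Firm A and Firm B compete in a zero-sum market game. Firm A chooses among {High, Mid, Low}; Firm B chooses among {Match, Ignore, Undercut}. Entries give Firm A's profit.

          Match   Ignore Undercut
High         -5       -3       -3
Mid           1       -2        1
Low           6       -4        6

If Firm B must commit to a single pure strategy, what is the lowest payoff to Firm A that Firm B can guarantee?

-2

Column maxima: Match → 6, Ignore → -2, Undercut → 6.
The smallest of these is -2.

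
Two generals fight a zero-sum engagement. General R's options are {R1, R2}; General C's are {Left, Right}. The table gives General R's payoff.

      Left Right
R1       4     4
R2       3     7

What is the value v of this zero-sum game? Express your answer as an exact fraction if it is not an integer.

Row minima: R1 → 4, R2 → 3; maximin = 4.
Column maxima: Left → 4, Right → 7; minimax = 4.
Since maximin = minimax = 4, there is a saddle point and the value is 4.

4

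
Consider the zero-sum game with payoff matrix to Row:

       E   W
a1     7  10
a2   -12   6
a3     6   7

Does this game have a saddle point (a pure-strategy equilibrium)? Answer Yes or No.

Row minima: a1 → 7, a2 → -12, a3 → 6; maximin = 7.
Column maxima: E → 7, W → 10; minimax = 7.
maximin = minimax = 7, so a saddle point exists.

Yes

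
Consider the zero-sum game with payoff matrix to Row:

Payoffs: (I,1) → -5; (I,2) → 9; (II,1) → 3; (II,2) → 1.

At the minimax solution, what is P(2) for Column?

Row minima: I → -5, II → 1; maximin = 1.
Column maxima: 1 → 3, 2 → 9; minimax = 3.
1 ≠ 3, so there is no saddle point; optimal play is mixed.
Let Row play I with probability p. Expected payoff against 1: (-5)p + 3(1−p) = −8p + 3; against 2: 9p + 1(1−p) = 8p + 1.
Setting these equal: −8p + 3 = 8p + 1 ⇒ −16p = -2 ⇒ p = 1/8, and the value is (-8)·(1/8) + 3 = 2.
For Column: with q = P(1), equating I's and II's payoffs gives −14q + 9 = 2q + 1 ⇒ q = 1/2.

1/2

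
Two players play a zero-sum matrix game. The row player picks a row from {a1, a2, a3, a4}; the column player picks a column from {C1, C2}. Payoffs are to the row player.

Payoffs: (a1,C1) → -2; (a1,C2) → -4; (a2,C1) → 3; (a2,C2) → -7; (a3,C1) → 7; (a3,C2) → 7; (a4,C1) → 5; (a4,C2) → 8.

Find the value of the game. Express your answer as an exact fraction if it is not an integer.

7

Row minima: a1 → -4, a2 → -7, a3 → 7, a4 → 5; maximin = 7.
Column maxima: C1 → 7, C2 → 8; minimax = 7.
Since maximin = minimax = 7, there is a saddle point and the value is 7.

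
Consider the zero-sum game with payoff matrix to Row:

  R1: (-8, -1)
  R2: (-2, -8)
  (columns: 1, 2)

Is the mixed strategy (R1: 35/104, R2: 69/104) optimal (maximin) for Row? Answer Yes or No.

Against 1 this mix gives (35/104)·(-8) + (69/104)·(-2) = -209/52.
Against 2 this mix gives (35/104)·(-1) + (69/104)·(-8) = -587/104.
Column will play 2, holding Row to -587/104. Shifting weight toward the row that does better against 2 would raise this floor (the equalizing mix achieves -62/13 against both 2 and 1), so the proposed strategy is not optimal.

No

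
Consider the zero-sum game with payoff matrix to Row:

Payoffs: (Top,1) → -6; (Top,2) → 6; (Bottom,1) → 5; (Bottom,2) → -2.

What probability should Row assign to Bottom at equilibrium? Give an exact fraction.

12/19

Row minima: Top → -6, Bottom → -2; maximin = -2.
Column maxima: 1 → 5, 2 → 6; minimax = 5.
-2 ≠ 5, so there is no saddle point; optimal play is mixed.
Let Row play Top with probability p. Expected payoff against 1: (-6)p + 5(1−p) = −11p + 5; against 2: 6p + (-2)(1−p) = 8p − 2.
Setting these equal: −11p + 5 = 8p − 2 ⇒ −19p = -7 ⇒ p = 7/19, and the value is (-11)·(7/19) + 5 = 18/19.
For Column: with q = P(1), equating Top's and Bottom's payoffs gives −12q + 6 = 7q − 2 ⇒ q = 8/19.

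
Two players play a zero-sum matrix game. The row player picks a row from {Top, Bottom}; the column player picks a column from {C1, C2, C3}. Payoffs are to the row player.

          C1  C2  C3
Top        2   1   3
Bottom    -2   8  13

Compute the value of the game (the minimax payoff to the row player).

Row minima: Top → 1, Bottom → -2; maximin = 1.
Column maxima: C1 → 2, C2 → 8, C3 → 13; minimax = 2.
1 ≠ 2, so there is no saddle point; optimal play is mixed.
C3 is strictly dominated by C1 (it gives the row player strictly more in every row), so the column player never plays it.
On the remaining 2×2 (Top, Bottom vs C1, C2):
Let the row player play Top with probability p. Expected payoff against C1: 2p + (-2)(1−p) = 4p − 2; against C2: 1p + 8(1−p) = −7p + 8.
Setting these equal: 4p − 2 = −7p + 8 ⇒ 11p = 10 ⇒ p = 10/11, and the value is (4)·(10/11) − 2 = 18/11.
For the column player: with q = P(C1), equating Top's and Bottom's payoffs gives q + 1 = −10q + 8 ⇒ q = 7/11.

18/11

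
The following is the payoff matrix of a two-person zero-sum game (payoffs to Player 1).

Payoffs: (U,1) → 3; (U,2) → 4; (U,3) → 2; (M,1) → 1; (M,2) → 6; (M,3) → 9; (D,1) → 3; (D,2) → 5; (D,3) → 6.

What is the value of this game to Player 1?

Row minima: U → 2, M → 1, D → 3; maximin = 3.
Column maxima: 1 → 3, 2 → 6, 3 → 9; minimax = 3.
Since maximin = minimax = 3, there is a saddle point and the value is 3.

3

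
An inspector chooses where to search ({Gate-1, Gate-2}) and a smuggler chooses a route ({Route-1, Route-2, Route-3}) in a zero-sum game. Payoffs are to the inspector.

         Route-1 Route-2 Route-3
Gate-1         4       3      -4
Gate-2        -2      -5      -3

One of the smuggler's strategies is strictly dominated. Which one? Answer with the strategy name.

Route-2 holds the inspector's payoff strictly below Route-1 in every row: 3 < 4, -5 < -2.
So Route-1 is strictly dominated for the smuggler.

Route-1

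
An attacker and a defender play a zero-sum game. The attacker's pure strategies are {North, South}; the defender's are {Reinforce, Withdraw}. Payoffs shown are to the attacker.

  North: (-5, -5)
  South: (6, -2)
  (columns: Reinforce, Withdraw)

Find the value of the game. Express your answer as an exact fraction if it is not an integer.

Row minima: North → -5, South → -2; maximin = -2.
Column maxima: Reinforce → 6, Withdraw → -2; minimax = -2.
Since maximin = minimax = -2, there is a saddle point and the value is -2.

-2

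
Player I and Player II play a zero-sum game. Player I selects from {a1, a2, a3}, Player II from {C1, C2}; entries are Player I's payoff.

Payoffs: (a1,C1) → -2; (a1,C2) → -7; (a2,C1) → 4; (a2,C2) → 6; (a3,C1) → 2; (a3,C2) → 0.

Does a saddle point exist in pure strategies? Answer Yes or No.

Row minima: a1 → -7, a2 → 4, a3 → 0; maximin = 4.
Column maxima: C1 → 4, C2 → 6; minimax = 4.
maximin = minimax = 4, so a saddle point exists.

Yes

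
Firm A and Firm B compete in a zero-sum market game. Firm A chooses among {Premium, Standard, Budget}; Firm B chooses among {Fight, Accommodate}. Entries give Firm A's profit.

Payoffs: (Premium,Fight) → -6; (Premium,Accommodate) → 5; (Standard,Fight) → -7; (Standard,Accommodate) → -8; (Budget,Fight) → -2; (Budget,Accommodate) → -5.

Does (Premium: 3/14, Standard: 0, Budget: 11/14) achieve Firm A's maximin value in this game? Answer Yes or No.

Against Fight this mix gives (3/14)·(-6) + (11/14)·(-2) = -20/7.
Against Accommodate this mix gives (3/14)·5 + (11/14)·(-5) = -20/7.
All of Firm B's active replies (Fight, Accommodate) yield -20/7, and no column does worse for Firm A. The mix makes Firm B indifferent and guarantees -20/7, so it is optimal.

Yes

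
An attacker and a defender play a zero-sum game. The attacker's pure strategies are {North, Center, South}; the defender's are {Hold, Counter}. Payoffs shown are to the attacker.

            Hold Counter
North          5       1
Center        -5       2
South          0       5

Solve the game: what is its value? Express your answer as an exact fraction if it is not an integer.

25/9

Row minima: North → 1, Center → -5, South → 0; maximin = 1.
Column maxima: Hold → 5, Counter → 5; minimax = 5.
1 ≠ 5, so there is no saddle point; optimal play is mixed.
Center is strictly dominated by South, so the attacker never plays it.
On the remaining 2×2 (North, South vs Hold, Counter):
Let the attacker play North with probability p. Expected payoff against Hold: 5p + 0(1−p) = 5p; against Counter: 1p + 5(1−p) = −4p + 5.
Setting these equal: 5p = −4p + 5 ⇒ 9p = 5 ⇒ p = 5/9, and the value is (5)·(5/9) = 25/9.
For the defender: with q = P(Hold), equating North's and South's payoffs gives 4q + 1 = −5q + 5 ⇒ q = 4/9.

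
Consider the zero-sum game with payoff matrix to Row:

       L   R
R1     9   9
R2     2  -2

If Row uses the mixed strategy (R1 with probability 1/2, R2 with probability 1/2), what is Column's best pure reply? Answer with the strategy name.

R

If Column plays L, Row's expected payoff is (1/2)·9 + (1/2)·2 = 11/2.
If Column plays R, Row's expected payoff is (1/2)·9 + (1/2)·(-2) = 7/2.
Column minimizes Row's payoff; the smallest is 7/2, so the best response is R.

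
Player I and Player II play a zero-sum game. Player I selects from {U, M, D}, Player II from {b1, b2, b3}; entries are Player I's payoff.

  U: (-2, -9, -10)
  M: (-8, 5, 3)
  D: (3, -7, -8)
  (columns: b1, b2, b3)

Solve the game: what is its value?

-5/2

Row minima: U → -10, M → -8, D → -8; maximin = -8.
Column maxima: b1 → 3, b2 → 5, b3 → 3; minimax = 3.
-8 ≠ 3, so there is no saddle point; optimal play is mixed.
U is strictly dominated by D, so Player I never plays it.
b2 is strictly dominated by b3 (it gives Player I strictly more in every row), so Player II never plays it.
On the remaining 2×2 (M, D vs b1, b3):
Let Player I play M with probability p. Expected payoff against b1: (-8)p + 3(1−p) = −11p + 3; against b3: 3p + (-8)(1−p) = 11p − 8.
Setting these equal: −11p + 3 = 11p − 8 ⇒ −22p = -11 ⇒ p = 1/2, and the value is (-11)·(1/2) + 3 = -5/2.
For Player II: with q = P(b1), equating M's and D's payoffs gives −11q + 3 = 11q − 8 ⇒ q = 1/2.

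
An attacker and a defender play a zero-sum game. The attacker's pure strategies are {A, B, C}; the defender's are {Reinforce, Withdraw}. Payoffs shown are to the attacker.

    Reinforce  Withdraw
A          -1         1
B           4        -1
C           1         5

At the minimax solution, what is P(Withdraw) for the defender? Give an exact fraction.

Row minima: A → -1, B → -1, C → 1; maximin = 1.
Column maxima: Reinforce → 4, Withdraw → 5; minimax = 4.
1 ≠ 4, so there is no saddle point; optimal play is mixed.
A is strictly dominated by C, so the attacker never plays it.
On the remaining 2×2 (B, C vs Reinforce, Withdraw):
Let the attacker play B with probability p. Expected payoff against Reinforce: 4p + 1(1−p) = 3p + 1; against Withdraw: (-1)p + 5(1−p) = −6p + 5.
Setting these equal: 3p + 1 = −6p + 5 ⇒ 9p = 4 ⇒ p = 4/9, and the value is (3)·(4/9) + 1 = 7/3.
For the defender: with q = P(Reinforce), equating B's and C's payoffs gives 5q − 1 = −4q + 5 ⇒ q = 2/3.

1/3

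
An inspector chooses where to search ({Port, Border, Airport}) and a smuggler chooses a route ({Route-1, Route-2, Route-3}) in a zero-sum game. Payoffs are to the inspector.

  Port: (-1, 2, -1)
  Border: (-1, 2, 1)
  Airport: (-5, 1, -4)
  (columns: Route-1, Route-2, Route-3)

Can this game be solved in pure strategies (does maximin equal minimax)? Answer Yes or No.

Row minima: Port → -1, Border → -1, Airport → -5; maximin = -1.
Column maxima: Route-1 → -1, Route-2 → 2, Route-3 → 1; minimax = -1.
maximin = minimax = -1, so a saddle point exists.

Yes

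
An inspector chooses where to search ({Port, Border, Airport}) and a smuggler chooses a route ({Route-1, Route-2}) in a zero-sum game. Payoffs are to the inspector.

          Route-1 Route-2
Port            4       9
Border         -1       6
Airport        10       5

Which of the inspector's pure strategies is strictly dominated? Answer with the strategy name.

Port gives a strictly higher payoff than Border against every column: 4 > -1, 9 > 6.
So Border is strictly dominated and the inspector never plays it.

Border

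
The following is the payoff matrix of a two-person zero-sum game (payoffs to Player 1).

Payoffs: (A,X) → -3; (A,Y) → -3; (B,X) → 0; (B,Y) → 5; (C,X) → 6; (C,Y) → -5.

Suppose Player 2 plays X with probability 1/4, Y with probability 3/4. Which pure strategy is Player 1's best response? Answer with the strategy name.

Expected payoff of A: (1/4)·(-3) + (3/4)·(-3) = -3.
Expected payoff of B: (1/4)·0 + (3/4)·5 = 15/4.
Expected payoff of C: (1/4)·6 + (3/4)·(-5) = -9/4.
The largest is 15/4, so Player 1's best response is B.

B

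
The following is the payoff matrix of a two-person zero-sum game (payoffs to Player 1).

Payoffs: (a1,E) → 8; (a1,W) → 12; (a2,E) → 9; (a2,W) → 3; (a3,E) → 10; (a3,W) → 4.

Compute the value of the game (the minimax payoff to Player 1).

Row minima: a1 → 8, a2 → 3, a3 → 4; maximin = 8.
Column maxima: E → 10, W → 12; minimax = 10.
8 ≠ 10, so there is no saddle point; optimal play is mixed.
a2 is strictly dominated by a3, so Player 1 never plays it.
On the remaining 2×2 (a1, a3 vs E, W):
Let Player 1 play a1 with probability p. Expected payoff against E: 8p + 10(1−p) = −2p + 10; against W: 12p + 4(1−p) = 8p + 4.
Setting these equal: −2p + 10 = 8p + 4 ⇒ −10p = -6 ⇒ p = 3/5, and the value is (-2)·(3/5) + 10 = 44/5.
For Player 2: with q = P(E), equating a1's and a3's payoffs gives −4q + 12 = 6q + 4 ⇒ q = 4/5.

44/5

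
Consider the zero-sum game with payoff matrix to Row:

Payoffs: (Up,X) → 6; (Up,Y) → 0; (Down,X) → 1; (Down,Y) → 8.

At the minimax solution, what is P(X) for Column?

Row minima: Up → 0, Down → 1; maximin = 1.
Column maxima: X → 6, Y → 8; minimax = 6.
1 ≠ 6, so there is no saddle point; optimal play is mixed.
Let Row play Up with probability p. Expected payoff against X: 6p + 1(1−p) = 5p + 1; against Y: 0p + 8(1−p) = −8p + 8.
Setting these equal: 5p + 1 = −8p + 8 ⇒ 13p = 7 ⇒ p = 7/13, and the value is (5)·(7/13) + 1 = 48/13.
For Column: with q = P(X), equating Up's and Down's payoffs gives 6q = −7q + 8 ⇒ q = 8/13.

8/13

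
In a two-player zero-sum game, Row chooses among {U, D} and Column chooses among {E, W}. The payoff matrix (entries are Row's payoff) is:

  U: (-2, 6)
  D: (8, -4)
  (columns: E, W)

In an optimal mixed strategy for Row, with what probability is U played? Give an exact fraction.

Row minima: U → -2, D → -4; maximin = -2.
Column maxima: E → 8, W → 6; minimax = 6.
-2 ≠ 6, so there is no saddle point; optimal play is mixed.
Let Row play U with probability p. Expected payoff against E: (-2)p + 8(1−p) = −10p + 8; against W: 6p + (-4)(1−p) = 10p − 4.
Setting these equal: −10p + 8 = 10p − 4 ⇒ −20p = -12 ⇒ p = 3/5, and the value is (-10)·(3/5) + 8 = 2.
For Column: with q = P(E), equating U's and D's payoffs gives −8q + 6 = 12q − 4 ⇒ q = 1/2.

3/5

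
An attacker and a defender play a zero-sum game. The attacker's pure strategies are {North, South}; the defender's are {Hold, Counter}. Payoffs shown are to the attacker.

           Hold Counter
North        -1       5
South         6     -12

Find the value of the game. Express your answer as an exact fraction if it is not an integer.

3/4

Row minima: North → -1, South → -12; maximin = -1.
Column maxima: Hold → 6, Counter → 5; minimax = 5.
-1 ≠ 5, so there is no saddle point; optimal play is mixed.
Let the attacker play North with probability p. Expected payoff against Hold: (-1)p + 6(1−p) = −7p + 6; against Counter: 5p + (-12)(1−p) = 17p − 12.
Setting these equal: −7p + 6 = 17p − 12 ⇒ −24p = -18 ⇒ p = 3/4, and the value is (-7)·(3/4) + 6 = 3/4.
For the defender: with q = P(Hold), equating North's and South's payoffs gives −6q + 5 = 18q − 12 ⇒ q = 17/24.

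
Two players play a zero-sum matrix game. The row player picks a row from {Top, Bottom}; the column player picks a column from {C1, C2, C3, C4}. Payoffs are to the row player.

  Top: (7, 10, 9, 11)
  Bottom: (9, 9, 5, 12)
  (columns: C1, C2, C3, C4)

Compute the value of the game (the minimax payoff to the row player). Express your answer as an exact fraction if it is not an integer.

23/3

Row minima: Top → 7, Bottom → 5; maximin = 7.
Column maxima: C1 → 9, C2 → 10, C3 → 9, C4 → 12; minimax = 9.
7 ≠ 9, so there is no saddle point; optimal play is mixed.
C2 is strictly dominated by C3 (it gives the row player strictly more in every row), so the column player never plays it.
C4 is strictly dominated by C1 (it gives the row player strictly more in every row), so the column player never plays it.
On the remaining 2×2 (Top, Bottom vs C1, C3):
Let the row player play Top with probability p. Expected payoff against C1: 7p + 9(1−p) = −2p + 9; against C3: 9p + 5(1−p) = 4p + 5.
Setting these equal: −2p + 9 = 4p + 5 ⇒ −6p = -4 ⇒ p = 2/3, and the value is (-2)·(2/3) + 9 = 23/3.
For the column player: with q = P(C1), equating Top's and Bottom's payoffs gives −2q + 9 = 4q + 5 ⇒ q = 2/3.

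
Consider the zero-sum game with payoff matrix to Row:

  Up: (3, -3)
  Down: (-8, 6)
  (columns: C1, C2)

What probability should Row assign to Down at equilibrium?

Row minima: Up → -3, Down → -8; maximin = -3.
Column maxima: C1 → 3, C2 → 6; minimax = 3.
-3 ≠ 3, so there is no saddle point; optimal play is mixed.
Let Row play Up with probability p. Expected payoff against C1: 3p + (-8)(1−p) = 11p − 8; against C2: (-3)p + 6(1−p) = −9p + 6.
Setting these equal: 11p − 8 = −9p + 6 ⇒ 20p = 14 ⇒ p = 7/10, and the value is (11)·(7/10) − 8 = -3/10.
For Column: with q = P(C1), equating Up's and Down's payoffs gives 6q − 3 = −14q + 6 ⇒ q = 9/20.

3/10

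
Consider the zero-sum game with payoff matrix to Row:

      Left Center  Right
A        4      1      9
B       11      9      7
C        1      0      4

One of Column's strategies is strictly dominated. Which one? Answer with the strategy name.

Center holds Row's payoff strictly below Left in every row: 1 < 4, 9 < 11, 0 < 1.
So Left is strictly dominated for Column.

Left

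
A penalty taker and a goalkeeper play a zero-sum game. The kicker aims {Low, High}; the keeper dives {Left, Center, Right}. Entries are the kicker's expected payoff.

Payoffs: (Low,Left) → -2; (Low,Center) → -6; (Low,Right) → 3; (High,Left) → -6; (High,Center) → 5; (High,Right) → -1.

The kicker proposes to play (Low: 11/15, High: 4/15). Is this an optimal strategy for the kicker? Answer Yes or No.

Yes

Against Left this mix gives (11/15)·(-2) + (4/15)·(-6) = -46/15.
Against Center this mix gives (11/15)·(-6) + (4/15)·5 = -46/15.
Against Right this mix gives (11/15)·3 + (4/15)·(-1) = 29/15.
All of the keeper's active replies (Left, Center) yield -46/15, and no column does worse for the kicker. The mix makes the keeper indifferent and guarantees -46/15, so it is optimal.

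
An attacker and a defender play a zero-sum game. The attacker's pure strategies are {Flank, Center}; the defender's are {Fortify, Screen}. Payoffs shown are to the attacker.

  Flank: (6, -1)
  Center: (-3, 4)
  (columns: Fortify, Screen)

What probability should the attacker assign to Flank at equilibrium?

Row minima: Flank → -1, Center → -3; maximin = -1.
Column maxima: Fortify → 6, Screen → 4; minimax = 4.
-1 ≠ 4, so there is no saddle point; optimal play is mixed.
Let the attacker play Flank with probability p. Expected payoff against Fortify: 6p + (-3)(1−p) = 9p − 3; against Screen: (-1)p + 4(1−p) = −5p + 4.
Setting these equal: 9p − 3 = −5p + 4 ⇒ 14p = 7 ⇒ p = 1/2, and the value is (9)·(1/2) − 3 = 3/2.
For the defender: with q = P(Fortify), equating Flank's and Center's payoffs gives 7q − 1 = −7q + 4 ⇒ q = 5/14.

1/2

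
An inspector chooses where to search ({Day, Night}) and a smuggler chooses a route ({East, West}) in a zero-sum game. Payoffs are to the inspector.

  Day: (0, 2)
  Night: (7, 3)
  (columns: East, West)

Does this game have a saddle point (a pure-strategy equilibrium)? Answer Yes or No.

Row minima: Day → 0, Night → 3; maximin = 3.
Column maxima: East → 7, West → 3; minimax = 3.
maximin = minimax = 3, so a saddle point exists.

Yes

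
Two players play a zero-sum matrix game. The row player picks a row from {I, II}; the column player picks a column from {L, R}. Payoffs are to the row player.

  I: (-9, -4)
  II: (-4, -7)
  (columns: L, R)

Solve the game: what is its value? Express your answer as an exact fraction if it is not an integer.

Row minima: I → -9, II → -7; maximin = -7.
Column maxima: L → -4, R → -4; minimax = -4.
-7 ≠ -4, so there is no saddle point; optimal play is mixed.
Let the row player play I with probability p. Expected payoff against L: (-9)p + (-4)(1−p) = −5p − 4; against R: (-4)p + (-7)(1−p) = 3p − 7.
Setting these equal: −5p − 4 = 3p − 7 ⇒ −8p = -3 ⇒ p = 3/8, and the value is (-5)·(3/8) − 4 = -47/8.
For the column player: with q = P(L), equating I's and II's payoffs gives −5q − 4 = 3q − 7 ⇒ q = 3/8.

-47/8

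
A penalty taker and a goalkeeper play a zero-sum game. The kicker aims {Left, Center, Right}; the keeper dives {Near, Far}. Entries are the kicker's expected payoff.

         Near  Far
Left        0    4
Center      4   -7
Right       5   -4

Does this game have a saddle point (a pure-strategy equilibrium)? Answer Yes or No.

Row minima: Left → 0, Center → -7, Right → -4; maximin = 0.
Column maxima: Near → 5, Far → 4; minimax = 4.
0 ≠ 4, so no pure-strategy equilibrium exists.

No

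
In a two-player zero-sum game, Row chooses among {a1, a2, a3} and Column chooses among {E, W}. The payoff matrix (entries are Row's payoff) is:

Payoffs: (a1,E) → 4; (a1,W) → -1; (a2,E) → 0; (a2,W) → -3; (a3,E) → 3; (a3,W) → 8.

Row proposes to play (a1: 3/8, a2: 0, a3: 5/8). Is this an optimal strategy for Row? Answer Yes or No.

Against E this mix gives (3/8)·4 + (5/8)·3 = 27/8.
Against W this mix gives (3/8)·(-1) + (5/8)·8 = 37/8.
Column will play E, holding Row to 27/8. Shifting weight toward the row that does better against E would raise this floor (the equalizing mix achieves 7/2 against both E and W), so the proposed strategy is not optimal.

No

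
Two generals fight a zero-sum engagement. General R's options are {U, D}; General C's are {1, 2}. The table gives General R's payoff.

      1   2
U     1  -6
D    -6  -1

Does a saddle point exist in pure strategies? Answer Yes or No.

Row minima: U → -6, D → -6; maximin = -6.
Column maxima: 1 → 1, 2 → -1; minimax = -1.
-6 ≠ -1, so no pure-strategy equilibrium exists.

No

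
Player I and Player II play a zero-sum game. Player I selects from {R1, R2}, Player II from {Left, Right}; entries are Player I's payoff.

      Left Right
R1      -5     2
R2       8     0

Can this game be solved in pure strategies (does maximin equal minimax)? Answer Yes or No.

Row minima: R1 → -5, R2 → 0; maximin = 0.
Column maxima: Left → 8, Right → 2; minimax = 2.
0 ≠ 2, so no pure-strategy equilibrium exists.

No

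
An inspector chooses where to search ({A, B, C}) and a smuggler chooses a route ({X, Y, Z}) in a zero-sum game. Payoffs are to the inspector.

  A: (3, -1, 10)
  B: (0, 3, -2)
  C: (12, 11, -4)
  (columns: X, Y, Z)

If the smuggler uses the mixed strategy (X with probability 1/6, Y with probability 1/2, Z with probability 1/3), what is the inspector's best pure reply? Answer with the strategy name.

C

Expected payoff of A: (1/6)·3 + (1/2)·(-1) + (1/3)·10 = 10/3.
Expected payoff of B: (1/6)·0 + (1/2)·3 + (1/3)·(-2) = 5/6.
Expected payoff of C: (1/6)·12 + (1/2)·11 + (1/3)·(-4) = 37/6.
The largest is 37/6, so the inspector's best response is C.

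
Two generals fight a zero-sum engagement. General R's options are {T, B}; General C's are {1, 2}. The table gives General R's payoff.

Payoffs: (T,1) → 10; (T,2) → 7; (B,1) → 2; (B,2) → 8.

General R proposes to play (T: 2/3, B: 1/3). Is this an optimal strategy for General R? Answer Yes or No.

Against 1 this mix gives (2/3)·10 + (1/3)·2 = 22/3.
Against 2 this mix gives (2/3)·7 + (1/3)·8 = 22/3.
All of General C's active replies (1, 2) yield 22/3, and no column does worse for General R. The mix makes General C indifferent and guarantees 22/3, so it is optimal.

Yes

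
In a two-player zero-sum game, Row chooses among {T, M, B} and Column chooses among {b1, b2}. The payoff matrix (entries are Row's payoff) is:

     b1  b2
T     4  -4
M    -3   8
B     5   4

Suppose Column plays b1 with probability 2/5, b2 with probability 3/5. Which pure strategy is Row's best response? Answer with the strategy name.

Expected payoff of T: (2/5)·4 + (3/5)·(-4) = -4/5.
Expected payoff of M: (2/5)·(-3) + (3/5)·8 = 18/5.
Expected payoff of B: (2/5)·5 + (3/5)·4 = 22/5.
The largest is 22/5, so Row's best response is B.

B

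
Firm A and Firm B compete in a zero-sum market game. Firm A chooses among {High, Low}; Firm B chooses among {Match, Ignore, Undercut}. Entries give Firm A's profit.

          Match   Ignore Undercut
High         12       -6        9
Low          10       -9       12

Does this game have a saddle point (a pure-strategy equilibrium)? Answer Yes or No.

Row minima: High → -6, Low → -9; maximin = -6.
Column maxima: Match → 12, Ignore → -6, Undercut → 12; minimax = -6.
maximin = minimax = -6, so a saddle point exists.

Yes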